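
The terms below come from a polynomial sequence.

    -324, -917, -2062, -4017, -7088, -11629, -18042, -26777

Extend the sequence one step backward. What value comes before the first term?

-73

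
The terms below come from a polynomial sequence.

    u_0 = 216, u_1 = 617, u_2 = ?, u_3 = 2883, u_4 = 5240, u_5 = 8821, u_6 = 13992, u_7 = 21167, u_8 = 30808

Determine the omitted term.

1432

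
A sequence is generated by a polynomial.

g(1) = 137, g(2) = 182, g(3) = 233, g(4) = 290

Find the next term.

353

45, 51, 57
6, 6
Constant second difference = 6, so extend:
57 + 6 = 63;  290 + 63 = 353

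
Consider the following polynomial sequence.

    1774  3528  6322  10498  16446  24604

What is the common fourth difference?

D1: 1754, 2794, 4176, 5948, 8158
D2: 1040, 1382, 1772, 2210
D3: 342, 390, 438
D4: 48, 48

48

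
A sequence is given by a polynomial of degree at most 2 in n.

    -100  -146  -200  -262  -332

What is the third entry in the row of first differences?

-62

Δ: -46, -54, -62, -70
Δ²: -8, -8, -8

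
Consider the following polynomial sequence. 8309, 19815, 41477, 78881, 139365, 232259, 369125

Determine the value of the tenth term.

D1: 11506 , 21662 , 37404 , 60484 , 92894 , 136866
D2: 10156 , 15742 , 23080 , 32410 , 43972
D3: 5586 , 7338 , 9330 , 11562
D4: 1752 , 1992 , 2232
D5: 240 , 240
Fifth differences constant at 240.
2232 + 240 = 2472;  11562 + 2472 = 14034;  43972 + 14034 = 58006;  136866 + 58006 = 194872;  369125 + 194872 = 563997
2472 + 240 = 2712;  14034 + 2712 = 16746;  58006 + 16746 = 74752;  194872 + 74752 = 269624;  563997 + 269624 = 833621
2712 + 240 = 2952;  16746 + 2952 = 19698;  74752 + 19698 = 94450;  269624 + 94450 = 364074;  833621 + 364074 = 1197695

1197695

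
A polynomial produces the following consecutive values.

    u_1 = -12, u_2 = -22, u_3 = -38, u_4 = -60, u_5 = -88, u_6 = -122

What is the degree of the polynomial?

2

D1: -10, -16, -22, -28, -34
D2: -6, -6, -6, -6
The second differences are constant, so the polynomial has degree 2.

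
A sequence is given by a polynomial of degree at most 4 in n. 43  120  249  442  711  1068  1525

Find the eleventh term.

77  129  193  269  357  457
52  64  76  88  100
12  12  12  12
The third differences are constant (12).
100 + 12 = 112;  457 + 112 = 569;  1525 + 569 = 2094
112 + 12 = 124;  569 + 124 = 693;  2094 + 693 = 2787
124 + 12 = 136;  693 + 136 = 829;  2787 + 829 = 3616
136 + 12 = 148;  829 + 148 = 977;  3616 + 977 = 4593

4593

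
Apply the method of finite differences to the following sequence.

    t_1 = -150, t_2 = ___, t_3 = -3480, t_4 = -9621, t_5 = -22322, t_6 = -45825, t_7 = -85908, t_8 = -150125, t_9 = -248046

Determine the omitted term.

Using the last 7 terms:
Δ: -6141, -12701, -23503, -40083, -64217, -97921
Δ²: -6560, -10802, -16580, -24134, -33704
Δ³: -4242, -5778, -7554, -9570
Δ⁴: -1536, -1776, -2016
Δ⁵: -240, -240
Constant fifth difference = -240.
Extend backward: -1536 + 240 = -1296;  -4242 + 1296 = -2946;  -6560 + 2946 = -3614;  -6141 + 3614 = -2527;  -3480 + 2527 = -953

-953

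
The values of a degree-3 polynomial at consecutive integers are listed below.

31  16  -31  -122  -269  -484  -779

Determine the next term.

-15 , -47 , -91 , -147 , -215 , -295
-32 , -44 , -56 , -68 , -80
-12 , -12 , -12 , -12
Constant third difference = -12, so extend:
-80 − 12 = -92;  -295 − 92 = -387;  -779 − 387 = -1166

-1166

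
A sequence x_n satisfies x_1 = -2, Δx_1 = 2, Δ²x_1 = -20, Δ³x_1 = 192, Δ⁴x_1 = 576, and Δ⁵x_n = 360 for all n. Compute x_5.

Build the table forward from the leading diagonal:
Fifth differences: 360  360  360  360  360
Fourth differences: 576  936  1296  1656  2016
Third differences: 192  768  1704  3000  4656
Second differences: -20  172  940  2644  5644
First differences: 2  -18  154  1094  3738
x: -2  0  -18  136  1230

1230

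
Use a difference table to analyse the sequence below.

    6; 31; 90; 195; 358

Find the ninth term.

1830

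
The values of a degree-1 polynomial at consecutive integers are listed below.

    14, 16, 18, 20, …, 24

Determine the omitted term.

Using the first 4 terms:
Δ: 2  2  2
Constant first difference = 2.
Extend forward: 20 + 2 = 22

22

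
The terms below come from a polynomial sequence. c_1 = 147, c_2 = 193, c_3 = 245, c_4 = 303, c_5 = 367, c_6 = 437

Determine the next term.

513

First differences: 46  52  58  64  70
Second differences: 6  6  6  6
The second differences are constant (6).
70 + 6 = 76;  437 + 76 = 513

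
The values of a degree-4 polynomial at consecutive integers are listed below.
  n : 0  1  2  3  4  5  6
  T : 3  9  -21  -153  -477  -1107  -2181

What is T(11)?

First differences: 6, -30, -132, -324, -630, -1074
Second differences: -36, -102, -192, -306, -444
Third differences: -66, -90, -114, -138
Fourth differences: -24, -24, -24
The fourth differences are constant (-24).
-138 − 24 = -162;  -444 − 162 = -606;  -1074 − 606 = -1680;  -2181 − 1680 = -3861
-162 − 24 = -186;  -606 − 186 = -792;  -1680 − 792 = -2472;  -3861 − 2472 = -6333
-186 − 24 = -210;  -792 − 210 = -1002;  -2472 − 1002 = -3474;  -6333 − 3474 = -9807
-210 − 24 = -234;  -1002 − 234 = -1236;  -3474 − 1236 = -4710;  -9807 − 4710 = -14517
-234 − 24 = -258;  -1236 − 258 = -1494;  -4710 − 1494 = -6204;  -14517 − 6204 = -20721

-20721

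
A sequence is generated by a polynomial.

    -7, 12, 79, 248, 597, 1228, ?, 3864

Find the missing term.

Using the first 6 terms:
19  67  169  349  631
48  102  180  282
54  78  102
24  24
Constant fourth difference = 24.
Extend forward: 102 + 24 = 126;  282 + 126 = 408;  631 + 408 = 1039;  1228 + 1039 = 2267

2267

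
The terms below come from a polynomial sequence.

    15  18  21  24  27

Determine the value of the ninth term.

39

3, 3, 3, 3
First differences constant at 3.
27 + 3 = 30
30 + 3 = 33
33 + 3 = 36
36 + 3 = 39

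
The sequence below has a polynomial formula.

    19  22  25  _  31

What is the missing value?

28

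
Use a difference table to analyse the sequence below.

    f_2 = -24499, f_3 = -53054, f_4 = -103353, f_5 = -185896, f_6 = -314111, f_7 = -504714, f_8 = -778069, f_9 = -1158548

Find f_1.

First differences: -28555  -50299  -82543  -128215  -190603  -273355  -380479
Second differences: -21744  -32244  -45672  -62388  -82752  -107124
Third differences: -10500  -13428  -16716  -20364  -24372
Fourth differences: -2928  -3288  -3648  -4008
Fifth differences: -360  -360  -360
The fifth differences are constant at -360.
Work back: -2928 + 360 = -2568;  -10500 + 2568 = -7932;  -21744 + 7932 = -13812;  -28555 + 13812 = -14743;  -24499 + 14743 = -9756

-9756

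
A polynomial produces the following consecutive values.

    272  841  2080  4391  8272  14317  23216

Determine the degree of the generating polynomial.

4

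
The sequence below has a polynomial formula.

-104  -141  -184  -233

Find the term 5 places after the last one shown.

-568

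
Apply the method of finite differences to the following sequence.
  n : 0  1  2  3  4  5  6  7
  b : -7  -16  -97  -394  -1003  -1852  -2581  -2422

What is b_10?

First differences: -9  -81  -297  -609  -849  -729  159
Second differences: -72  -216  -312  -240  120  888
Third differences: -144  -96  72  360  768
Fourth differences: 48  168  288  408
Fifth differences: 120  120  120
The fifth differences are constant (120).
408 + 120 = 528;  768 + 528 = 1296;  888 + 1296 = 2184;  159 + 2184 = 2343;  -2422 + 2343 = -79
528 + 120 = 648;  1296 + 648 = 1944;  2184 + 1944 = 4128;  2343 + 4128 = 6471;  -79 + 6471 = 6392
648 + 120 = 768;  1944 + 768 = 2712;  4128 + 2712 = 6840;  6471 + 6840 = 13311;  6392 + 13311 = 19703

19703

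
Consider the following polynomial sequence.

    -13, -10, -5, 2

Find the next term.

Δ: 3, 5, 7
Δ²: 2, 2
Second differences constant at 2.
7 + 2 = 9;  2 + 9 = 11

11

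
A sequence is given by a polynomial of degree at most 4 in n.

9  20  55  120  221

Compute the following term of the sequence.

364

D1: 11  35  65  101
D2: 24  30  36
D3: 6  6
The third differences are constant (6).
36 + 6 = 42;  101 + 42 = 143;  221 + 143 = 364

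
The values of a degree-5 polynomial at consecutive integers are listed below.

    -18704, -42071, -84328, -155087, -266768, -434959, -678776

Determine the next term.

-1021223

Δ: -23367, -42257, -70759, -111681, -168191, -243817
Δ²: -18890, -28502, -40922, -56510, -75626
Δ³: -9612, -12420, -15588, -19116
Δ⁴: -2808, -3168, -3528
Δ⁵: -360, -360
Fifth differences constant at -360.
-3528 − 360 = -3888;  -19116 − 3888 = -23004;  -75626 − 23004 = -98630;  -243817 − 98630 = -342447;  -678776 − 342447 = -1021223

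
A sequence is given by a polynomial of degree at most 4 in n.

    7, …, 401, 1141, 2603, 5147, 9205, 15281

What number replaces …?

Using the last 6 terms:
D1: 740  1462  2544  4058  6076
D2: 722  1082  1514  2018
D3: 360  432  504
D4: 72  72
Constant fourth difference = 72.
Extend backward: 360 − 72 = 288;  722 − 288 = 434;  740 − 434 = 306;  401 − 306 = 95

95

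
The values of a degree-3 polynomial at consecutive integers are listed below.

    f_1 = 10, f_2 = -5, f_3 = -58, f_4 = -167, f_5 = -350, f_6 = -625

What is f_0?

5

First differences: -15  -53  -109  -183  -275
Second differences: -38  -56  -74  -92
Third differences: -18  -18  -18
The third differences are constant at -18.
Work back: -38 + 18 = -20;  -15 + 20 = 5;  10 − 5 = 5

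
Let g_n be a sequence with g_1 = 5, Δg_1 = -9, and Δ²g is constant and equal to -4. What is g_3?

Build the table forward from the leading diagonal:
Δ²: -4  -4  -4
Δ: -9  -13  -17
g: 5  -4  -17

-17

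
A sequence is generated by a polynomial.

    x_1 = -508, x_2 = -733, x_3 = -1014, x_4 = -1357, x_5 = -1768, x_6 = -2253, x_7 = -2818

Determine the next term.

-3469

-225 , -281 , -343 , -411 , -485 , -565
-56 , -62 , -68 , -74 , -80
-6 , -6 , -6 , -6
Constant third difference = -6, so extend:
-80 − 6 = -86;  -565 − 86 = -651;  -2818 − 651 = -3469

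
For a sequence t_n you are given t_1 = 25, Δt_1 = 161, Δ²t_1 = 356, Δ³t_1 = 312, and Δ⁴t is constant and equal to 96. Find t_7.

Build the table forward from the leading diagonal:
Δ⁴: 96  96  96  96  96  96  96
Δ³: 312  408  504  600  696  792  888
Δ²: 356  668  1076  1580  2180  2876  3668
Δ: 161  517  1185  2261  3841  6021  8897
t: 25  186  703  1888  4149  7990  14011

14011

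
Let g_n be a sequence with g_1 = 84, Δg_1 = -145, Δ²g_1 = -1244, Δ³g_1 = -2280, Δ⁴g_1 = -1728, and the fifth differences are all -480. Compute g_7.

-93846

Build the table forward from the leading diagonal:
D5: -480  -480  -480  -480  -480  -480  -480
D4: -1728  -2208  -2688  -3168  -3648  -4128  -4608
D3: -2280  -4008  -6216  -8904  -12072  -15720  -19848
D2: -1244  -3524  -7532  -13748  -22652  -34724  -50444
D1: -145  -1389  -4913  -12445  -26193  -48845  -83569
g: 84  -61  -1450  -6363  -18808  -45001  -93846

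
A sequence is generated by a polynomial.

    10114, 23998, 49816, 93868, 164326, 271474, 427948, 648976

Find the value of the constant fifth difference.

D1: 13884, 25818, 44052, 70458, 107148, 156474, 221028
D2: 11934, 18234, 26406, 36690, 49326, 64554
D3: 6300, 8172, 10284, 12636, 15228
D4: 1872, 2112, 2352, 2592
D5: 240, 240, 240

240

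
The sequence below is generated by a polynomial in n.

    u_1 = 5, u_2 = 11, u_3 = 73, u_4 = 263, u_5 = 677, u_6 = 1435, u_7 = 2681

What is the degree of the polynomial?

First differences: 6, 62, 190, 414, 758, 1246
Second differences: 56, 128, 224, 344, 488
Third differences: 72, 96, 120, 144
Fourth differences: 24, 24, 24
The fourth differences are constant, so the polynomial has degree 4.

4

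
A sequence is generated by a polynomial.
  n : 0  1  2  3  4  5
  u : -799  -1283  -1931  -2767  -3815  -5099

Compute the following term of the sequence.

Δ: -484, -648, -836, -1048, -1284
Δ²: -164, -188, -212, -236
Δ³: -24, -24, -24
The third differences are constant (-24).
-236 − 24 = -260;  -1284 − 260 = -1544;  -5099 − 1544 = -6643

-6643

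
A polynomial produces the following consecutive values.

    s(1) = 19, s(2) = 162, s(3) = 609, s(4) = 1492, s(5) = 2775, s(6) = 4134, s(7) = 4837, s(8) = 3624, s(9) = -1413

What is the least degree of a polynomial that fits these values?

5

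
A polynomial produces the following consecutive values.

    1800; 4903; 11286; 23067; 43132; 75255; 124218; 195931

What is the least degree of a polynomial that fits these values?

3103, 6383, 11781, 20065, 32123, 48963, 71713
3280, 5398, 8284, 12058, 16840, 22750
2118, 2886, 3774, 4782, 5910
768, 888, 1008, 1128
120, 120, 120
The fifth differences are constant, so the polynomial has degree 5.

5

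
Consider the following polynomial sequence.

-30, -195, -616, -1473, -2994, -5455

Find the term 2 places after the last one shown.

Δ: -165  -421  -857  -1521  -2461
Δ²: -256  -436  -664  -940
Δ³: -180  -228  -276
Δ⁴: -48  -48
Constant fourth difference = -48, so extend:
-276 − 48 = -324;  -940 − 324 = -1264;  -2461 − 1264 = -3725;  -5455 − 3725 = -9180
-324 − 48 = -372;  -1264 − 372 = -1636;  -3725 − 1636 = -5361;  -9180 − 5361 = -14541

-14541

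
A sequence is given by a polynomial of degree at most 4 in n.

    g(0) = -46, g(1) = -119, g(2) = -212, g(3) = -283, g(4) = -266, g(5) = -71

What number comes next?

416

First differences: -73  -93  -71  17  195
Second differences: -20  22  88  178
Third differences: 42  66  90
Fourth differences: 24  24
The fourth differences are constant (24).
90 + 24 = 114;  178 + 114 = 292;  195 + 292 = 487;  -71 + 487 = 416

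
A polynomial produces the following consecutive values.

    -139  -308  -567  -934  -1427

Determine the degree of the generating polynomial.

3

First differences: -169, -259, -367, -493
Second differences: -90, -108, -126
Third differences: -18, -18
The third differences are constant, so the polynomial has degree 3.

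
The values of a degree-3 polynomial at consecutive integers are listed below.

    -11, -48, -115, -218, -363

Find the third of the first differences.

First differences: -37, -67, -103, -145
Second differences: -30, -36, -42
Third differences: -6, -6

-103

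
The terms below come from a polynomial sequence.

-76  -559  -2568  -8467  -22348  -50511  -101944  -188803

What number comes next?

-326892

-483 , -2009 , -5899 , -13881 , -28163 , -51433 , -86859
-1526 , -3890 , -7982 , -14282 , -23270 , -35426
-2364 , -4092 , -6300 , -8988 , -12156
-1728 , -2208 , -2688 , -3168
-480 , -480 , -480
Constant fifth difference = -480, so extend:
-3168 − 480 = -3648;  -12156 − 3648 = -15804;  -35426 − 15804 = -51230;  -86859 − 51230 = -138089;  -188803 − 138089 = -326892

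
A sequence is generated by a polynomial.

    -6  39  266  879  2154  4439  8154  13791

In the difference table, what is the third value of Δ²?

D1: 45, 227, 613, 1275, 2285, 3715, 5637
D2: 182, 386, 662, 1010, 1430, 1922
D3: 204, 276, 348, 420, 492
D4: 72, 72, 72, 72

662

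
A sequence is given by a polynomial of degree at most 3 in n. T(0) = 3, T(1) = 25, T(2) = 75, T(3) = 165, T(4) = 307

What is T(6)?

Δ: 22  50  90  142
Δ²: 28  40  52
Δ³: 12  12
Third differences constant at 12.
52 + 12 = 64;  142 + 64 = 206;  307 + 206 = 513
64 + 12 = 76;  206 + 76 = 282;  513 + 282 = 795

795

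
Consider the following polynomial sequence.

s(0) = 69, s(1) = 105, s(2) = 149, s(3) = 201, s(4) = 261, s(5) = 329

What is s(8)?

581

First differences: 36  44  52  60  68
Second differences: 8  8  8  8
The second differences are constant (8).
68 + 8 = 76;  329 + 76 = 405
76 + 8 = 84;  405 + 84 = 489
84 + 8 = 92;  489 + 92 = 581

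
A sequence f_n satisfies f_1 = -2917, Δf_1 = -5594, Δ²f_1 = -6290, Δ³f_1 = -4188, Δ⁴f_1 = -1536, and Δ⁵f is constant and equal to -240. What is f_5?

Build the table forward from the leading diagonal:
Δ⁵: -240, -240, -240, -240, -240
Δ⁴: -1536, -1776, -2016, -2256, -2496
Δ³: -4188, -5724, -7500, -9516, -11772
Δ²: -6290, -10478, -16202, -23702, -33218
Δ: -5594, -11884, -22362, -38564, -62266
f: -2917, -8511, -20395, -42757, -81321

-81321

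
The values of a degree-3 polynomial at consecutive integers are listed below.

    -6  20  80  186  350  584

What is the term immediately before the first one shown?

First differences: 26, 60, 106, 164, 234
Second differences: 34, 46, 58, 70
Third differences: 12, 12, 12
The third differences are constant at 12.
Work back: 34 − 12 = 22;  26 − 22 = 4;  -6 − 4 = -10

-10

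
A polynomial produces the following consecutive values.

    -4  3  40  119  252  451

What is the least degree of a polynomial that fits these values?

First differences: 7, 37, 79, 133, 199
Second differences: 30, 42, 54, 66
Third differences: 12, 12, 12
The third differences are constant, so the polynomial has degree 3.

3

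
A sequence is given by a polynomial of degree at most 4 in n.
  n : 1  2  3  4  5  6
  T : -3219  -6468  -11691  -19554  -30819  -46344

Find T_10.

-3249 , -5223 , -7863 , -11265 , -15525
-1974 , -2640 , -3402 , -4260
-666 , -762 , -858
-96 , -96
Constant fourth difference = -96, so extend:
-858 − 96 = -954;  -4260 − 954 = -5214;  -15525 − 5214 = -20739;  -46344 − 20739 = -67083
-954 − 96 = -1050;  -5214 − 1050 = -6264;  -20739 − 6264 = -27003;  -67083 − 27003 = -94086
-1050 − 96 = -1146;  -6264 − 1146 = -7410;  -27003 − 7410 = -34413;  -94086 − 34413 = -128499
-1146 − 96 = -1242;  -7410 − 1242 = -8652;  -34413 − 8652 = -43065;  -128499 − 43065 = -171564

-171564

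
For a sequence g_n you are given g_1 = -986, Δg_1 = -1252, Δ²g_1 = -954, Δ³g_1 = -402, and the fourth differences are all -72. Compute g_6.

-21166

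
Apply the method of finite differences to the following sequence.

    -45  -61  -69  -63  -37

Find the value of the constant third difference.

6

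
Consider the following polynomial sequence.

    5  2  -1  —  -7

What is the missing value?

Using the first 3 terms:
Δ: -3, -3
Constant first difference = -3.
Extend forward: -1 − 3 = -4

-4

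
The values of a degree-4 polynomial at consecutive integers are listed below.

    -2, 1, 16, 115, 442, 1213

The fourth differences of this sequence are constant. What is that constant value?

72

D1: 3, 15, 99, 327, 771
D2: 12, 84, 228, 444
D3: 72, 144, 216
D4: 72, 72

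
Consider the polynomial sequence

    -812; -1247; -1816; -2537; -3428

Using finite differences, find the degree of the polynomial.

Δ: -435, -569, -721, -891
Δ²: -134, -152, -170
Δ³: -18, -18
The third differences are constant, so the polynomial has degree 3.

3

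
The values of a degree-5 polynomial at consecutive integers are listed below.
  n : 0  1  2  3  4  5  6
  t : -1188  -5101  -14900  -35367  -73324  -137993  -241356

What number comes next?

-398515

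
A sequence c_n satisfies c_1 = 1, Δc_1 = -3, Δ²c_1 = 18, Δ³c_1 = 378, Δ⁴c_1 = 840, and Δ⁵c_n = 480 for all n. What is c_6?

Build the table forward from the leading diagonal:
Δ⁵: 480, 480, 480, 480, 480, 480
Δ⁴: 840, 1320, 1800, 2280, 2760, 3240
Δ³: 378, 1218, 2538, 4338, 6618, 9378
Δ²: 18, 396, 1614, 4152, 8490, 15108
Δ: -3, 15, 411, 2025, 6177, 14667
c: 1, -2, 13, 424, 2449, 8626

8626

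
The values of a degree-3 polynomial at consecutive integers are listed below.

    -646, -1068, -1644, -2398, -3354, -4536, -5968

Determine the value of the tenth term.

-12004

First differences: -422, -576, -754, -956, -1182, -1432
Second differences: -154, -178, -202, -226, -250
Third differences: -24, -24, -24, -24
The third differences are constant (-24).
-250 − 24 = -274;  -1432 − 274 = -1706;  -5968 − 1706 = -7674
-274 − 24 = -298;  -1706 − 298 = -2004;  -7674 − 2004 = -9678
-298 − 24 = -322;  -2004 − 322 = -2326;  -9678 − 2326 = -12004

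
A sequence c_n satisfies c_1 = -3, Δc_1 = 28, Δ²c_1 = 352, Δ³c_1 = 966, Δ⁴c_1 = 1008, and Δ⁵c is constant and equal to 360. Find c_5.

7093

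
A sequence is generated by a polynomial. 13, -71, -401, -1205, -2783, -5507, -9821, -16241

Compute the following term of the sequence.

-25355

First differences: -84 , -330 , -804 , -1578 , -2724 , -4314 , -6420
Second differences: -246 , -474 , -774 , -1146 , -1590 , -2106
Third differences: -228 , -300 , -372 , -444 , -516
Fourth differences: -72 , -72 , -72 , -72
Constant fourth difference = -72, so extend:
-516 − 72 = -588;  -2106 − 588 = -2694;  -6420 − 2694 = -9114;  -16241 − 9114 = -25355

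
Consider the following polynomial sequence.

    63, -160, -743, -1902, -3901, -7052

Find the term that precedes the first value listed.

94

D1: -223  -583  -1159  -1999  -3151
D2: -360  -576  -840  -1152
D3: -216  -264  -312
D4: -48  -48
The fourth differences are constant at -48.
Work back: -216 + 48 = -168;  -360 + 168 = -192;  -223 + 192 = -31;  63 + 31 = 94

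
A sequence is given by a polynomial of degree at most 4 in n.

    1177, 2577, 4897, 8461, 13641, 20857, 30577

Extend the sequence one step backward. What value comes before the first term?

421

Δ: 1400, 2320, 3564, 5180, 7216, 9720
Δ²: 920, 1244, 1616, 2036, 2504
Δ³: 324, 372, 420, 468
Δ⁴: 48, 48, 48
The fourth differences are constant at 48.
Work back: 324 − 48 = 276;  920 − 276 = 644;  1400 − 644 = 756;  1177 − 756 = 421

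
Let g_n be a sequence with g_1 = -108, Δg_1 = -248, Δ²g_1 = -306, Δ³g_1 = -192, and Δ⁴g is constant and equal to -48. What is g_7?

Build the table forward from the leading diagonal:
Fourth differences: -48  -48  -48  -48  -48  -48  -48
Third differences: -192  -240  -288  -336  -384  -432  -480
Second differences: -306  -498  -738  -1026  -1362  -1746  -2178
First differences: -248  -554  -1052  -1790  -2816  -4178  -5924
g: -108  -356  -910  -1962  -3752  -6568  -10746

-10746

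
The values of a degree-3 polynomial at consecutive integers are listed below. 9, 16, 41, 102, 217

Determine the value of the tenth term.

D1: 7, 25, 61, 115
D2: 18, 36, 54
D3: 18, 18
Third differences constant at 18.
54 + 18 = 72;  115 + 72 = 187;  217 + 187 = 404
72 + 18 = 90;  187 + 90 = 277;  404 + 277 = 681
90 + 18 = 108;  277 + 108 = 385;  681 + 385 = 1066
108 + 18 = 126;  385 + 126 = 511;  1066 + 511 = 1577
126 + 18 = 144;  511 + 144 = 655;  1577 + 655 = 2232

2232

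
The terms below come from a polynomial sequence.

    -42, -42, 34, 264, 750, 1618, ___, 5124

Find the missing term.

Using the first 6 terms:
First differences: 0, 76, 230, 486, 868
Second differences: 76, 154, 256, 382
Third differences: 78, 102, 126
Fourth differences: 24, 24
Constant fourth difference = 24.
Extend forward: 126 + 24 = 150;  382 + 150 = 532;  868 + 532 = 1400;  1618 + 1400 = 3018

3018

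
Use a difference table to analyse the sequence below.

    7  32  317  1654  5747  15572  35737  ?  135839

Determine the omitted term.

Using the first 7 terms:
25, 285, 1337, 4093, 9825, 20165
260, 1052, 2756, 5732, 10340
792, 1704, 2976, 4608
912, 1272, 1632
360, 360
Constant fifth difference = 360.
Extend forward: 1632 + 360 = 1992;  4608 + 1992 = 6600;  10340 + 6600 = 16940;  20165 + 16940 = 37105;  35737 + 37105 = 72842

72842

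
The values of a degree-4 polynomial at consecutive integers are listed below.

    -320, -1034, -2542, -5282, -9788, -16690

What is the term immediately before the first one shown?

-58

First differences: -714, -1508, -2740, -4506, -6902
Second differences: -794, -1232, -1766, -2396
Third differences: -438, -534, -630
Fourth differences: -96, -96
The fourth differences are constant at -96.
Work back: -438 + 96 = -342;  -794 + 342 = -452;  -714 + 452 = -262;  -320 + 262 = -58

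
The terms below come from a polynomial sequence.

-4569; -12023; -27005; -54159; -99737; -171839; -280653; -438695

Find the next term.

First differences: -7454 , -14982 , -27154 , -45578 , -72102 , -108814 , -158042
Second differences: -7528 , -12172 , -18424 , -26524 , -36712 , -49228
Third differences: -4644 , -6252 , -8100 , -10188 , -12516
Fourth differences: -1608 , -1848 , -2088 , -2328
Fifth differences: -240 , -240 , -240
Constant fifth difference = -240, so extend:
-2328 − 240 = -2568;  -12516 − 2568 = -15084;  -49228 − 15084 = -64312;  -158042 − 64312 = -222354;  -438695 − 222354 = -661049

-661049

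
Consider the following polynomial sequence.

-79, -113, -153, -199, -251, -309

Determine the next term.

-373

D1: -34, -40, -46, -52, -58
D2: -6, -6, -6, -6
Constant second difference = -6, so extend:
-58 − 6 = -64;  -309 − 64 = -373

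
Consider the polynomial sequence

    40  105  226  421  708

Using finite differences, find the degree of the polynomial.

3

First differences: 65, 121, 195, 287
Second differences: 56, 74, 92
Third differences: 18, 18
The third differences are constant, so the polynomial has degree 3.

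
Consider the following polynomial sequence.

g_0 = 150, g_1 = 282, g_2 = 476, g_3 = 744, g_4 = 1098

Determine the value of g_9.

4578

D1: 132 , 194 , 268 , 354
D2: 62 , 74 , 86
D3: 12 , 12
Third differences constant at 12.
86 + 12 = 98;  354 + 98 = 452;  1098 + 452 = 1550
98 + 12 = 110;  452 + 110 = 562;  1550 + 562 = 2112
110 + 12 = 122;  562 + 122 = 684;  2112 + 684 = 2796
122 + 12 = 134;  684 + 134 = 818;  2796 + 818 = 3614
134 + 12 = 146;  818 + 146 = 964;  3614 + 964 = 4578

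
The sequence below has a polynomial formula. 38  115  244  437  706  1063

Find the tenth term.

77, 129, 193, 269, 357
52, 64, 76, 88
12, 12, 12
Constant third difference = 12, so extend:
88 + 12 = 100;  357 + 100 = 457;  1063 + 457 = 1520
100 + 12 = 112;  457 + 112 = 569;  1520 + 569 = 2089
112 + 12 = 124;  569 + 124 = 693;  2089 + 693 = 2782
124 + 12 = 136;  693 + 136 = 829;  2782 + 829 = 3611

3611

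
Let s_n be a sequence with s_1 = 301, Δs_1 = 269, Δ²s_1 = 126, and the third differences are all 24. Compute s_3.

965

Build the table forward from the leading diagonal:
Δ³: 24  24  24
Δ²: 126  150  174
Δ: 269  395  545
s: 301  570  965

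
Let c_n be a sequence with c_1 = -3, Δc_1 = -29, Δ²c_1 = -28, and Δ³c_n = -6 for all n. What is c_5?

-311

Build the table forward from the leading diagonal:
Δ³: -6, -6, -6, -6, -6
Δ²: -28, -34, -40, -46, -52
Δ: -29, -57, -91, -131, -177
c: -3, -32, -89, -180, -311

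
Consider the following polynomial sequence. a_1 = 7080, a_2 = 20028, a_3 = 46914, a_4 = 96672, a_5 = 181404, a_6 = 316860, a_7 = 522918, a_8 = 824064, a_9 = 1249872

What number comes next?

First differences: 12948, 26886, 49758, 84732, 135456, 206058, 301146, 425808
Second differences: 13938, 22872, 34974, 50724, 70602, 95088, 124662
Third differences: 8934, 12102, 15750, 19878, 24486, 29574
Fourth differences: 3168, 3648, 4128, 4608, 5088
Fifth differences: 480, 480, 480, 480
The fifth differences are constant (480).
5088 + 480 = 5568;  29574 + 5568 = 35142;  124662 + 35142 = 159804;  425808 + 159804 = 585612;  1249872 + 585612 = 1835484

1835484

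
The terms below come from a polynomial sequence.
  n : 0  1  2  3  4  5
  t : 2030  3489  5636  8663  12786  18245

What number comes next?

25304

1459, 2147, 3027, 4123, 5459
688, 880, 1096, 1336
192, 216, 240
24, 24
Fourth differences constant at 24.
240 + 24 = 264;  1336 + 264 = 1600;  5459 + 1600 = 7059;  18245 + 7059 = 25304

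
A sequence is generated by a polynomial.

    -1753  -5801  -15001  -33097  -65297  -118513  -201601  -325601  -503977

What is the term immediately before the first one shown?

-337

Δ: -4048, -9200, -18096, -32200, -53216, -83088, -124000, -178376
Δ²: -5152, -8896, -14104, -21016, -29872, -40912, -54376
Δ³: -3744, -5208, -6912, -8856, -11040, -13464
Δ⁴: -1464, -1704, -1944, -2184, -2424
Δ⁵: -240, -240, -240, -240
The fifth differences are constant at -240.
Work back: -1464 + 240 = -1224;  -3744 + 1224 = -2520;  -5152 + 2520 = -2632;  -4048 + 2632 = -1416;  -1753 + 1416 = -337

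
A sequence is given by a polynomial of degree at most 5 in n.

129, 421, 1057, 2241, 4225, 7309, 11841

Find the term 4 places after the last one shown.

53089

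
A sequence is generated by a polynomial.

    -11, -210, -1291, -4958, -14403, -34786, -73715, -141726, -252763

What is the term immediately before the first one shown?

2

Δ: -199  -1081  -3667  -9445  -20383  -38929  -68011  -111037
Δ²: -882  -2586  -5778  -10938  -18546  -29082  -43026
Δ³: -1704  -3192  -5160  -7608  -10536  -13944
Δ⁴: -1488  -1968  -2448  -2928  -3408
Δ⁵: -480  -480  -480  -480
The fifth differences are constant at -480.
Work back: -1488 + 480 = -1008;  -1704 + 1008 = -696;  -882 + 696 = -186;  -199 + 186 = -13;  -11 + 13 = 2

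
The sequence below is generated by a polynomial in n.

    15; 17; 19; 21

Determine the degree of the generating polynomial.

1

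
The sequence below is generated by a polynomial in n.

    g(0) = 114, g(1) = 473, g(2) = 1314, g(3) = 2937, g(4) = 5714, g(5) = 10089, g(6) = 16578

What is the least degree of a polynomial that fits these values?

First differences: 359, 841, 1623, 2777, 4375, 6489
Second differences: 482, 782, 1154, 1598, 2114
Third differences: 300, 372, 444, 516
Fourth differences: 72, 72, 72
The fourth differences are constant, so the polynomial has degree 4.

4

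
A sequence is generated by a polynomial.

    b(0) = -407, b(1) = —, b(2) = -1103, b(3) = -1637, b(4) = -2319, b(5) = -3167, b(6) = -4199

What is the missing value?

Using the last 5 terms:
-534  -682  -848  -1032
-148  -166  -184
-18  -18
Constant third difference = -18.
Extend backward: -148 + 18 = -130;  -534 + 130 = -404;  -1103 + 404 = -699

-699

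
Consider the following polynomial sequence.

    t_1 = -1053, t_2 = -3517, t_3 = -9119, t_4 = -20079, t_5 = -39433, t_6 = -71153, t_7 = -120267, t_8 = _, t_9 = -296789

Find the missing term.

Using the first 7 terms:
D1: -2464, -5602, -10960, -19354, -31720, -49114
D2: -3138, -5358, -8394, -12366, -17394
D3: -2220, -3036, -3972, -5028
D4: -816, -936, -1056
D5: -120, -120
Constant fifth difference = -120.
Extend forward: -1056 − 120 = -1176;  -5028 − 1176 = -6204;  -17394 − 6204 = -23598;  -49114 − 23598 = -72712;  -120267 − 72712 = -192979

-192979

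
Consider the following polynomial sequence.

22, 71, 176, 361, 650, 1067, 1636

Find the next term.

2381

D1: 49  105  185  289  417  569
D2: 56  80  104  128  152
D3: 24  24  24  24
Constant third difference = 24, so extend:
152 + 24 = 176;  569 + 176 = 745;  1636 + 745 = 2381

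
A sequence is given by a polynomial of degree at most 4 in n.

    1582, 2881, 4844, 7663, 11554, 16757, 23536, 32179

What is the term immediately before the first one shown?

779

Δ: 1299  1963  2819  3891  5203  6779  8643
Δ²: 664  856  1072  1312  1576  1864
Δ³: 192  216  240  264  288
Δ⁴: 24  24  24  24
The fourth differences are constant at 24.
Work back: 192 − 24 = 168;  664 − 168 = 496;  1299 − 496 = 803;  1582 − 803 = 779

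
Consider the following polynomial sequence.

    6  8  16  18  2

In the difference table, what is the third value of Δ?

D1: 2, 8, 2, -16
D2: 6, -6, -18
D3: -12, -12

2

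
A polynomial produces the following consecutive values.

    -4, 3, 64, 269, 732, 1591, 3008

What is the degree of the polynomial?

First differences: 7, 61, 205, 463, 859, 1417
Second differences: 54, 144, 258, 396, 558
Third differences: 90, 114, 138, 162
Fourth differences: 24, 24, 24
The fourth differences are constant, so the polynomial has degree 4.

4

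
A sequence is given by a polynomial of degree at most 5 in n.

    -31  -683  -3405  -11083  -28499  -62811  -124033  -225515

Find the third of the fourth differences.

-2856

D1: -652, -2722, -7678, -17416, -34312, -61222, -101482
D2: -2070, -4956, -9738, -16896, -26910, -40260
D3: -2886, -4782, -7158, -10014, -13350
D4: -1896, -2376, -2856, -3336
D5: -480, -480, -480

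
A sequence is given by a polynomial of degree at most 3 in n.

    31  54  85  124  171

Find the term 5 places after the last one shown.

Δ: 23, 31, 39, 47
Δ²: 8, 8, 8
Second differences constant at 8.
47 + 8 = 55;  171 + 55 = 226
55 + 8 = 63;  226 + 63 = 289
63 + 8 = 71;  289 + 71 = 360
71 + 8 = 79;  360 + 79 = 439
79 + 8 = 87;  439 + 87 = 526

526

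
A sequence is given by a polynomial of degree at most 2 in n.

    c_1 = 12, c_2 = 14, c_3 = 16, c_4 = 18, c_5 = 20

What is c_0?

10

Δ: 2, 2, 2, 2
The first differences are constant at 2.
Work back: 12 − 2 = 10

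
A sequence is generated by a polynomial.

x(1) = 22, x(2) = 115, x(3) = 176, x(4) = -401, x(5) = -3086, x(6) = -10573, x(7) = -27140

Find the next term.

-59009

D1: 93  61  -577  -2685  -7487  -16567
D2: -32  -638  -2108  -4802  -9080
D3: -606  -1470  -2694  -4278
D4: -864  -1224  -1584
D5: -360  -360
Fifth differences constant at -360.
-1584 − 360 = -1944;  -4278 − 1944 = -6222;  -9080 − 6222 = -15302;  -16567 − 15302 = -31869;  -27140 − 31869 = -59009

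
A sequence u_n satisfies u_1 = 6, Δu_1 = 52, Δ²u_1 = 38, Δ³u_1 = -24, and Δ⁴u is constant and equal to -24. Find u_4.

252

Build the table forward from the leading diagonal:
Δ⁴: -24, -24, -24, -24
Δ³: -24, -48, -72, -96
Δ²: 38, 14, -34, -106
Δ: 52, 90, 104, 70
u: 6, 58, 148, 252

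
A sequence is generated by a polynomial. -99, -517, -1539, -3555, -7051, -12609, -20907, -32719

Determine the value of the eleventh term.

Δ: -418, -1022, -2016, -3496, -5558, -8298, -11812
Δ²: -604, -994, -1480, -2062, -2740, -3514
Δ³: -390, -486, -582, -678, -774
Δ⁴: -96, -96, -96, -96
The fourth differences are constant (-96).
-774 − 96 = -870;  -3514 − 870 = -4384;  -11812 − 4384 = -16196;  -32719 − 16196 = -48915
-870 − 96 = -966;  -4384 − 966 = -5350;  -16196 − 5350 = -21546;  -48915 − 21546 = -70461
-966 − 96 = -1062;  -5350 − 1062 = -6412;  -21546 − 6412 = -27958;  -70461 − 27958 = -98419

-98419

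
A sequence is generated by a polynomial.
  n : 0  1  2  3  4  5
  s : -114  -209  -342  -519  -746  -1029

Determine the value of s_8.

Δ: -95 , -133 , -177 , -227 , -283
Δ²: -38 , -44 , -50 , -56
Δ³: -6 , -6 , -6
The third differences are constant (-6).
-56 − 6 = -62;  -283 − 62 = -345;  -1029 − 345 = -1374
-62 − 6 = -68;  -345 − 68 = -413;  -1374 − 413 = -1787
-68 − 6 = -74;  -413 − 74 = -487;  -1787 − 487 = -2274

-2274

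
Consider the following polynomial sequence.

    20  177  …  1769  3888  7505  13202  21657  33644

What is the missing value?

662

Using the last 6 terms:
Δ: 2119  3617  5697  8455  11987
Δ²: 1498  2080  2758  3532
Δ³: 582  678  774
Δ⁴: 96  96
Constant fourth difference = 96.
Extend backward: 582 − 96 = 486;  1498 − 486 = 1012;  2119 − 1012 = 1107;  1769 − 1107 = 662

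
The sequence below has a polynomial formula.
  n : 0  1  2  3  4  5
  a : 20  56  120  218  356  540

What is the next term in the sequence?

Δ: 36  64  98  138  184
Δ²: 28  34  40  46
Δ³: 6  6  6
Third differences constant at 6.
46 + 6 = 52;  184 + 52 = 236;  540 + 236 = 776

776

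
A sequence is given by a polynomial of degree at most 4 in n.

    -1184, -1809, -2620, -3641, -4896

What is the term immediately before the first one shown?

D1: -625  -811  -1021  -1255
D2: -186  -210  -234
D3: -24  -24
The third differences are constant at -24.
Work back: -186 + 24 = -162;  -625 + 162 = -463;  -1184 + 463 = -721

-721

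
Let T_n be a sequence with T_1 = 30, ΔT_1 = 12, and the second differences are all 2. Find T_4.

72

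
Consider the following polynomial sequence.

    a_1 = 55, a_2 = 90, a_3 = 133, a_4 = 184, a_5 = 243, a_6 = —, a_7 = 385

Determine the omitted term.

310

Using the first 5 terms:
Δ: 35  43  51  59
Δ²: 8  8  8
Constant second difference = 8.
Extend forward: 59 + 8 = 67;  243 + 67 = 310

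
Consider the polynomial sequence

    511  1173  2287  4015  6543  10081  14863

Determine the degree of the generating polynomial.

4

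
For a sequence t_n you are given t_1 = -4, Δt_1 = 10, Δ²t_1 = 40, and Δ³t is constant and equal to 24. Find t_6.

686

Build the table forward from the leading diagonal:
D3: 24  24  24  24  24  24
D2: 40  64  88  112  136  160
D1: 10  50  114  202  314  450
t: -4  6  56  170  372  686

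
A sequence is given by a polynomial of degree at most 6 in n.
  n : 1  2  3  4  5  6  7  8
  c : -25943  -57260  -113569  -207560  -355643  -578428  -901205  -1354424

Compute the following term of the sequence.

-1974175

Δ: -31317, -56309, -93991, -148083, -222785, -322777, -453219
Δ²: -24992, -37682, -54092, -74702, -99992, -130442
Δ³: -12690, -16410, -20610, -25290, -30450
Δ⁴: -3720, -4200, -4680, -5160
Δ⁵: -480, -480, -480
Fifth differences constant at -480.
-5160 − 480 = -5640;  -30450 − 5640 = -36090;  -130442 − 36090 = -166532;  -453219 − 166532 = -619751;  -1354424 − 619751 = -1974175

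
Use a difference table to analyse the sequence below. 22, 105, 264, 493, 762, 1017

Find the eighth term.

D1: 83  159  229  269  255
D2: 76  70  40  -14
D3: -6  -30  -54
D4: -24  -24
Fourth differences constant at -24.
-54 − 24 = -78;  -14 − 78 = -92;  255 − 92 = 163;  1017 + 163 = 1180
-78 − 24 = -102;  -92 − 102 = -194;  163 − 194 = -31;  1180 − 31 = 1149

1149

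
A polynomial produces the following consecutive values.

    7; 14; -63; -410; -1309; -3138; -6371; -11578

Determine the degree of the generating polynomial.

Δ: 7, -77, -347, -899, -1829, -3233, -5207
Δ²: -84, -270, -552, -930, -1404, -1974
Δ³: -186, -282, -378, -474, -570
Δ⁴: -96, -96, -96, -96
The fourth differences are constant, so the polynomial has degree 4.

4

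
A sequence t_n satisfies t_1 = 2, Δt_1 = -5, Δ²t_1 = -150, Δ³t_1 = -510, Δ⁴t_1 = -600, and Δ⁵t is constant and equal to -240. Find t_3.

-158

Build the table forward from the leading diagonal:
Fifth differences: -240  -240  -240
Fourth differences: -600  -840  -1080
Third differences: -510  -1110  -1950
Second differences: -150  -660  -1770
First differences: -5  -155  -815
t: 2  -3  -158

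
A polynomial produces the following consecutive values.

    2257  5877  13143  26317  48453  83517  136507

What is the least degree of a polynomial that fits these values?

D1: 3620, 7266, 13174, 22136, 35064, 52990
D2: 3646, 5908, 8962, 12928, 17926
D3: 2262, 3054, 3966, 4998
D4: 792, 912, 1032
D5: 120, 120
The fifth differences are constant, so the polynomial has degree 5.

5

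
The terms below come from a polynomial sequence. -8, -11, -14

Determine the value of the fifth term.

-20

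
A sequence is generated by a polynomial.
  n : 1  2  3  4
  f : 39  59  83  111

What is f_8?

263

Δ: 20  24  28
Δ²: 4  4
The second differences are constant (4).
28 + 4 = 32;  111 + 32 = 143
32 + 4 = 36;  143 + 36 = 179
36 + 4 = 40;  179 + 40 = 219
40 + 4 = 44;  219 + 44 = 263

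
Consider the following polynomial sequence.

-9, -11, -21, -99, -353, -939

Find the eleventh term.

-2 , -10 , -78 , -254 , -586
-8 , -68 , -176 , -332
-60 , -108 , -156
-48 , -48
The fourth differences are constant (-48).
-156 − 48 = -204;  -332 − 204 = -536;  -586 − 536 = -1122;  -939 − 1122 = -2061
-204 − 48 = -252;  -536 − 252 = -788;  -1122 − 788 = -1910;  -2061 − 1910 = -3971
-252 − 48 = -300;  -788 − 300 = -1088;  -1910 − 1088 = -2998;  -3971 − 2998 = -6969
-300 − 48 = -348;  -1088 − 348 = -1436;  -2998 − 1436 = -4434;  -6969 − 4434 = -11403
-348 − 48 = -396;  -1436 − 396 = -1832;  -4434 − 1832 = -6266;  -11403 − 6266 = -17669

-17669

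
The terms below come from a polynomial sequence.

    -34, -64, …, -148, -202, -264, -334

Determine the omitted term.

-102

Using the last 4 terms:
-54, -62, -70
-8, -8
Constant second difference = -8.
Extend backward: -54 + 8 = -46;  -148 + 46 = -102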